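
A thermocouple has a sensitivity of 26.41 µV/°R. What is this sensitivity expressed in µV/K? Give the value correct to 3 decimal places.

Since only a temperature interval is involved, the additive offset between the scales drops out.
A change of 1 K is a change of 1.8°R, so per K the value is 26.41 × 1.8 = 47.538.

47.538 µV/K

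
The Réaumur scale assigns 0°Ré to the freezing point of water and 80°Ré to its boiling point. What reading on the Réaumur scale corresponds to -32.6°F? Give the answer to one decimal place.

First in Celsius: (-32.6 - 32) × 5/9 = -35.8889°C.
Linearly onto the Réaumur scale: 0 + (-35.8889 / 100) × (80 - 0) = -28.7°Ré.

-28.7°Ré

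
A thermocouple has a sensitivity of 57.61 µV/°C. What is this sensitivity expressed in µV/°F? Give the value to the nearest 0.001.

Since only a temperature interval is involved, the additive offset between the scales drops out.
A change of 1°F is a change of 5/9°C, so per °F the value is 57.61 × 5/9 = 32.006.

32.006 µV/°F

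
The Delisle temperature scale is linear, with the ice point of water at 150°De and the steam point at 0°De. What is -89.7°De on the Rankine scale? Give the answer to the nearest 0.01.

779.31°R

Linear interpolation between the fixed points: C = (-89.7 - 150) × 100 / (0 - 150) = 159.8000°C.
Then 159.8000 × 1.8 + 491.67 = 779.31°R.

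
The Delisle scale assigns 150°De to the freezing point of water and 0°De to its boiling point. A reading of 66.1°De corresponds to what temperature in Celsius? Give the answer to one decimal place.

Linear interpolation between the fixed points: C = (66.1 - 150) × 100 / (0 - 150) = 55.9333°C.

55.9°C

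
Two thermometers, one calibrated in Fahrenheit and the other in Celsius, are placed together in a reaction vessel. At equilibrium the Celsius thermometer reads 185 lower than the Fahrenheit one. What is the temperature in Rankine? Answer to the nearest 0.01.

835.92°R

Let x be the Fahrenheit reading; then the Celsius reading is 5/9·x - 17.7778.
(5/9·x - 17.7778) - x = -185  ⇒  (-4/9)·x = -167.222  ⇒  x = 376.2500°F.
In Celsius: (376.25 - 32) × 5/9 = 191.2500°C.
In Rankine: 191.2500 × 1.8 + 491.67 = 835.92°R.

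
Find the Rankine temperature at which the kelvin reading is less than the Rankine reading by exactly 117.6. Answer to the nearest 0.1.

264.6°R

Let R be the Rankine reading. The kelvin reading is K = 5/9·R.
Require K - R = -117.6: (-4/9)·R = -117.6.
R = (-117.6) / (-4/9) = 264.6.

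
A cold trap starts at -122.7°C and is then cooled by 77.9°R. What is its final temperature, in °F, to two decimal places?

-266.76°F

The 77.9°R change is an interval, so only the factor 5/9 applies: -77.9 × 5/9 = -43.2778°C.
Final Celsius temperature: -122.7000 - 43.2778 = -165.9778°C.
In Fahrenheit: -165.9778 × 1.8 + 32 = -266.76°F.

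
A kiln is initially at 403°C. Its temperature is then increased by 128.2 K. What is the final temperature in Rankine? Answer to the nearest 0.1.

1447.8°R

The 128.2 K change is an interval; Kelvin and Celsius degrees are the same size, so ΔC = +128.2°C.
Final Celsius temperature: 403.0000 + 128.2000 = 531.2000°C.
In Rankine: 531.2000 × 1.8 + 491.67 = 1447.8°R.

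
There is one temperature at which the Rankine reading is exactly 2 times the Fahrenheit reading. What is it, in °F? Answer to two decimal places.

459.67°F

Let F be the Fahrenheit reading. The Rankine reading is R = 1·F + 459.67.
Require R = 2·F: 1·F + 459.67 = 2·F.
(-1)·F = -459.67  ⇒  F = 459.67.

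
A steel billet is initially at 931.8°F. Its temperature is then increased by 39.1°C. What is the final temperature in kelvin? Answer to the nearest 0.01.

Initial temperature in Celsius: (931.8 - 32) × 5/9 = 499.8889°C.
Final Celsius temperature: 499.8889 + 39.1000 = 538.9889°C.
In kelvin: 538.9889 + 273.15 = 812.14 K.

812.14 K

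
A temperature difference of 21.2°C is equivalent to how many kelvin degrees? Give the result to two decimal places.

21.20 K

Celsius and kelvin degrees are the same size, so the interval is unchanged: 21.20.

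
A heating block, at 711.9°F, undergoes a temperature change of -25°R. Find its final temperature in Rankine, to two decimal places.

1146.57°R

Initial temperature in Celsius: (711.9 - 32) × 5/9 = 377.7222°C.
The 25°R change is an interval, so only the factor 5/9 applies: -25 × 5/9 = -13.8889°C.
Final Celsius temperature: 377.7222 - 13.8889 = 363.8333°C.
In Rankine: 363.8333 × 1.8 + 491.67 = 1146.57°R.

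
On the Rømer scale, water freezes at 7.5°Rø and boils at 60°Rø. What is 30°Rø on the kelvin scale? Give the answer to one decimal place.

316.0 K

Linear interpolation between the fixed points: C = (30 - 7.5) × 100 / (60 - 7.5) = 42.8571°C.
Then 42.8571 + 273.15 = 316.0 K.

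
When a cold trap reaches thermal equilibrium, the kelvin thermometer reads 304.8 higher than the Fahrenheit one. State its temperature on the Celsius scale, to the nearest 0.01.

Let x be the Fahrenheit reading; then the kelvin reading is 5/9·x + 255.372.
(5/9·x + 255.372) - x = 304.8  ⇒  (-4/9)·x = 49.4278  ⇒  x = -111.2125°F.
In Celsius: (-111.2125 - 32) × 5/9 = -79.56°C.

-79.56°C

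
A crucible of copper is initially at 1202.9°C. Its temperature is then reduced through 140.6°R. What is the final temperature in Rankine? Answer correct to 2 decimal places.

The 140.6°R change is an interval, so only the factor 5/9 applies: -140.6 × 5/9 = -78.1111°C.
Final Celsius temperature: 1202.9000 - 78.1111 = 1124.7889°C.
In Rankine: 1124.7889 × 1.8 + 491.67 = 2516.29°R.

2516.29°R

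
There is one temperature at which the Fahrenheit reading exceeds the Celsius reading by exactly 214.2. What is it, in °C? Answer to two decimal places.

Let C be the Celsius reading. The Fahrenheit reading is F = 1.8·C + 32.
Require F - C = 214.2: (0.8)·C + 32 = 214.2.
C = (214.2 - 32) / (0.8) = 227.75.

227.75°C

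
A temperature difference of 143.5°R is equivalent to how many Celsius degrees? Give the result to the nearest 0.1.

79.7°C

Only the scale ratio 5/9 matters for a change in temperature.
143.5 × 5/9 = 79.7.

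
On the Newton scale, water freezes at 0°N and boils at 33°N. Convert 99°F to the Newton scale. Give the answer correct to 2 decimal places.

12.28°N

First in Celsius: (99 - 32) × 5/9 = 37.2222°C.
Linearly onto the Newton scale: 0 + (37.2222 / 100) × (33 - 0) = 12.28°N.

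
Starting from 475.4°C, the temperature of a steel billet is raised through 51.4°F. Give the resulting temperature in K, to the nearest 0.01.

777.11 K

The 51.4°F change is an interval, so only the factor 5/9 applies: +51.4 × 5/9 = +28.5556°C.
Final Celsius temperature: 475.4000 + 28.5556 = 503.9556°C.
In kelvin: 503.9556 + 273.15 = 777.11 K.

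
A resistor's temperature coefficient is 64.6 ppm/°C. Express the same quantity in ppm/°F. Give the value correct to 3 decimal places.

35.889 ppm/°F

The quantity depends on a temperature interval, so only the ratio of degree sizes applies; the offset between the scales is irrelevant.
A change of 1°F is a change of 5/9°C, so per °F the value is 64.6 × 5/9 = 35.889.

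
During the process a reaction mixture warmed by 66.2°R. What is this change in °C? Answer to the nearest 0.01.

36.78°C

An interval of 1°R corresponds to 5/9°C.
66.2 × 5/9 = 36.78.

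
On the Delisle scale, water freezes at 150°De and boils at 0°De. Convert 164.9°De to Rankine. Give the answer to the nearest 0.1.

Linear interpolation between the fixed points: C = (164.9 - 150) × 100 / (0 - 150) = -9.9333°C.
Then -9.9333 × 1.8 + 491.67 = 473.8°R.

473.8°R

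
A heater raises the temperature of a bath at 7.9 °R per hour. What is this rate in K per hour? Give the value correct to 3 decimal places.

Since only a temperature interval is involved, the additive offset between the scales drops out.
A change of 1°R is a change of 5/9 K, so 7.9 × 5/9 = 4.389.

4.389 K/hour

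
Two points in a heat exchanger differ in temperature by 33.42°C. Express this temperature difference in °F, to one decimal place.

60.2°F

An interval of 1°C corresponds to 1.8°F.
33.42 × 1.8 = 60.2.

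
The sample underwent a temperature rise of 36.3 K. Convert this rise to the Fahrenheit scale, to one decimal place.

65.3°F

For a temperature interval the offset drops out; only the factor 1.8 applies.
36.3 × 1.8 = 65.3.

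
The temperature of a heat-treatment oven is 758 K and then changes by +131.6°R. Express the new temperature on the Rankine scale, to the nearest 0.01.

1496.00°R

Initial temperature in Celsius: 758 - 273.15 = 484.8500°C.
The 131.6°R change is an interval, so only the factor 5/9 applies: +131.6 × 5/9 = +73.1111°C.
Final Celsius temperature: 484.8500 + 73.1111 = 557.9611°C.
In Rankine: 557.9611 × 1.8 + 491.67 = 1496.00°R.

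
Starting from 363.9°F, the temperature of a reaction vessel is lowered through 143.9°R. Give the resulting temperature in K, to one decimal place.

Initial temperature in Celsius: (363.9 - 32) × 5/9 = 184.3889°C.
The 143.9°R change is an interval, so only the factor 5/9 applies: -143.9 × 5/9 = -79.9444°C.
Final Celsius temperature: 184.3889 - 79.9444 = 104.4444°C.
In kelvin: 104.4444 + 273.15 = 377.6 K.

377.6 K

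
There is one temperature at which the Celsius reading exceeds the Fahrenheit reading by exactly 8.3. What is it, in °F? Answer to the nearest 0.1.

-58.7°F

Let F be the Fahrenheit reading. The Celsius reading is C = 5/9·F - 17.7778.
Require C - F = 8.3: (-4/9)·F - 17.7778 = 8.3.
F = (8.3 + 17.7778) / (-4/9) = -58.7.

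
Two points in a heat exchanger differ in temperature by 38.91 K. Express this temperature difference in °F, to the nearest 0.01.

70.04°F

An interval of 1 K corresponds to 1.8°F.
38.91 × 1.8 = 70.04.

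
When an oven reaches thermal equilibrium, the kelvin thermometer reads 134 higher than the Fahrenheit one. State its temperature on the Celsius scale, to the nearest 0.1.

Let x be the Fahrenheit reading; then the kelvin reading is 5/9·x + 255.372.
(5/9·x + 255.372) - x = 134  ⇒  (-4/9)·x = -121.372  ⇒  x = 273.0875°F.
In Celsius: (273.0875 - 32) × 5/9 = 133.9°C.

133.9°C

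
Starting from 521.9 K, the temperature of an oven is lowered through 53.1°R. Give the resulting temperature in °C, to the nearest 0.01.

Initial temperature in Celsius: 521.9 - 273.15 = 248.7500°C.
The 53.1°R change is an interval, so only the factor 5/9 applies: -53.1 × 5/9 = -29.5000°C.
Final Celsius temperature: 248.7500 - 29.5000 = 219.2500°C.

219.25°C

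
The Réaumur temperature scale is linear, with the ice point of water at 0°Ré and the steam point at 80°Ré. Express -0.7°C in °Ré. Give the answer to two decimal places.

Linearly onto the Réaumur scale: 0 + (-0.7000 / 100) × (80 - 0) = -0.56°Ré.

-0.56°Ré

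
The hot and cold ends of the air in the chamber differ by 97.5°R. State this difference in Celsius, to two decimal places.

54.17°C

An interval of 1°R corresponds to 5/9°C.
97.5 × 5/9 = 54.17.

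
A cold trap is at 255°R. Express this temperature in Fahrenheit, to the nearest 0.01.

In Celsius: (255 - 491.67) × 5/9 = -131.4833°C.
In Fahrenheit: -131.4833 × 1.8 + 32 = -204.67°F.

-204.67°F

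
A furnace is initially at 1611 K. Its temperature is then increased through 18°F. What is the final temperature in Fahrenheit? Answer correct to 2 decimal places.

2458.13°F

Initial temperature in Celsius: 1611 - 273.15 = 1337.8500°C.
The 18°F change is an interval, so only the factor 5/9 applies: +18 × 5/9 = +10.0000°C.
Final Celsius temperature: 1337.8500 + 10.0000 = 1347.8500°C.
In Fahrenheit: 1347.8500 × 1.8 + 32 = 2458.13°F.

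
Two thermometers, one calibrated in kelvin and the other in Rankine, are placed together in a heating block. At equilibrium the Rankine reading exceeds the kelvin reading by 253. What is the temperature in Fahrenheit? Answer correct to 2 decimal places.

Let x be the kelvin reading; then the Rankine reading is 1.8·x.
(1.8·x) - x = 253  ⇒  (0.8)·x = 253  ⇒  x = 316.2500 K.
In Celsius: 316.25 - 273.15 = 43.1000°C.
In Fahrenheit: 43.1000 × 1.8 + 32 = 109.58°F.

109.58°F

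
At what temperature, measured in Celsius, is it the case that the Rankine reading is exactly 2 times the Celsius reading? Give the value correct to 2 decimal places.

2458.35°C

Let C be the Celsius reading. The Rankine reading is R = 1.8·C + 491.67.
Require R = 2·C: 1.8·C + 491.67 = 2·C.
(-0.2)·C = -491.67  ⇒  C = 2458.35.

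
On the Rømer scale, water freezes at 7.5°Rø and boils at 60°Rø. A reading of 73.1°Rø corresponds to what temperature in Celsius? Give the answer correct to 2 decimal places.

124.95°C

Linear interpolation between the fixed points: C = (73.1 - 7.5) × 100 / (60 - 7.5) = 124.9524°C.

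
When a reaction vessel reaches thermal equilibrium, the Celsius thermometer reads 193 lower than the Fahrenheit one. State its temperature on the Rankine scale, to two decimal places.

Let x be the Fahrenheit reading; then the Celsius reading is 5/9·x - 17.7778.
(5/9·x - 17.7778) - x = -193  ⇒  (-4/9)·x = -175.222  ⇒  x = 394.2500°F.
In Celsius: (394.25 - 32) × 5/9 = 201.2500°C.
In Rankine: 201.2500 × 1.8 + 491.67 = 853.92°R.

853.92°R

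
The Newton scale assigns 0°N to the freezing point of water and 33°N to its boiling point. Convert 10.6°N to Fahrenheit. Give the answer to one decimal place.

89.8°F

Linear interpolation between the fixed points: C = (10.6 - 0) × 100 / (33 - 0) = 32.1212°C.
Then 32.1212 × 1.8 + 32 = 89.8°F.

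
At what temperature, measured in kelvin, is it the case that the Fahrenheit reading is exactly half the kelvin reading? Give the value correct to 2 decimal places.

Let K be the kelvin reading. The Fahrenheit reading is F = 1.8·K - 459.67.
Require F = 0.5·K: 1.8·K - 459.67 = 0.5·K.
(1.3)·K = 459.67  ⇒  K = 353.59.

353.59 K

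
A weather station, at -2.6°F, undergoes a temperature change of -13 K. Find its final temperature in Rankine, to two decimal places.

433.67°R

Initial temperature in Celsius: (-2.6 - 32) × 5/9 = -19.2222°C.
The 13 K change is an interval; Kelvin and Celsius degrees are the same size, so ΔC = -13°C.
Final Celsius temperature: -19.2222 - 13.0000 = -32.2222°C.
In Rankine: -32.2222 × 1.8 + 491.67 = 433.67°R.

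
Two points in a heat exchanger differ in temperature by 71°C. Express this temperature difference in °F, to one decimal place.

127.8°F

Only the scale ratio 1.8 matters for a change in temperature.
71 × 1.8 = 127.8.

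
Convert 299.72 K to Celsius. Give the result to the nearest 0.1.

In Celsius: 299.72 - 273.15 = 26.5700°C.

26.6°C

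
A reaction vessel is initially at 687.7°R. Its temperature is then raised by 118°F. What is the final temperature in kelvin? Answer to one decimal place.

Initial temperature in Celsius: (687.7 - 491.67) × 5/9 = 108.9056°C.
The 118°F change is an interval, so only the factor 5/9 applies: +118 × 5/9 = +65.5556°C.
Final Celsius temperature: 108.9056 + 65.5556 = 174.4611°C.
In kelvin: 174.4611 + 273.15 = 447.6 K.

447.6 K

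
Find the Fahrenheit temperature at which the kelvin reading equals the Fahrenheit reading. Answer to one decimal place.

574.6°F

Let F be the Fahrenheit reading. The kelvin reading is K = 5/9·F + 255.372.
Set K = F: 5/9·F + 255.372 = F.
(-4/9)·F = -255.372  ⇒  F = 574.6.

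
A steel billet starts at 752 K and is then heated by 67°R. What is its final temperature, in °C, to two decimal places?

Initial temperature in Celsius: 752 - 273.15 = 478.8500°C.
The 67°R change is an interval, so only the factor 5/9 applies: +67 × 5/9 = +37.2222°C.
Final Celsius temperature: 478.8500 + 37.2222 = 516.0722°C.

516.07°C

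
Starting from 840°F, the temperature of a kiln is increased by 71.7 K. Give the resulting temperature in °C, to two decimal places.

Initial temperature in Celsius: (840 - 32) × 5/9 = 448.8889°C.
The 71.7 K change is an interval; Kelvin and Celsius degrees are the same size, so ΔC = +71.7°C.
Final Celsius temperature: 448.8889 + 71.7000 = 520.5889°C.

520.59°C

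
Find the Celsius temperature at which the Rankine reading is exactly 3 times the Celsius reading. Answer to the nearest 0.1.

409.7°C

Let C be the Celsius reading. The Rankine reading is R = 1.8·C + 491.67.
Require R = 3·C: 1.8·C + 491.67 = 3·C.
(-1.2)·C = -491.67  ⇒  C = 409.7.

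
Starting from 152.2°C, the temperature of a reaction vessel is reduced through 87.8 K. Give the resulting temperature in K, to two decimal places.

337.55 K

The 87.8 K change is an interval; Kelvin and Celsius degrees are the same size, so ΔC = -87.8°C.
Final Celsius temperature: 152.2000 - 87.8000 = 64.4000°C.
In kelvin: 64.4000 + 273.15 = 337.55 K.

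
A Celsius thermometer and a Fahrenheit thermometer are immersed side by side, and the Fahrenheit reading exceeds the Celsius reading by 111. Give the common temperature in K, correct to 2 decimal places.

371.90 K

Let x be the Celsius reading; then the Fahrenheit reading is 1.8·x + 32.
(1.8·x + 32) - x = 111  ⇒  (0.8)·x = 79  ⇒  x = 98.7500°C.
In kelvin: 98.7500 + 273.15 = 371.90 K.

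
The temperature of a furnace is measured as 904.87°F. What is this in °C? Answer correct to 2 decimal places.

484.93°C

In Celsius: (904.87 - 32) × 5/9 = 484.9278°C.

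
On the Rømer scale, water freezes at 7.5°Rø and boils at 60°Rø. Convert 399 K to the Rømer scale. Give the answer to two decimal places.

73.57°Rø

First in Celsius: 399 - 273.15 = 125.8500°C.
Linearly onto the Rømer scale: 7.5 + (125.8500 / 100) × (60 - 7.5) = 73.57°Rø.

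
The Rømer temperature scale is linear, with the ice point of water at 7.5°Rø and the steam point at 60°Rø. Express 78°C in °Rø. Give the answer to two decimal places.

Linearly onto the Rømer scale: 7.5 + (78.0000 / 100) × (60 - 7.5) = 48.45°Rø.

48.45°Rø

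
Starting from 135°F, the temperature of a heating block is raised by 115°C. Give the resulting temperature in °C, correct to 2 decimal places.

172.22°C

Initial temperature in Celsius: (135 - 32) × 5/9 = 57.2222°C.
Final Celsius temperature: 57.2222 + 115.0000 = 172.2222°C.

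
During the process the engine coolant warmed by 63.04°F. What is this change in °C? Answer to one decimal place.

For a temperature interval the offset drops out; only the factor 5/9 applies.
63.04 × 5/9 = 35.0.

35.0°C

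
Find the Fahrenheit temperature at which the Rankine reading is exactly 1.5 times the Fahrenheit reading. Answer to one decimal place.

919.3°F

Let F be the Fahrenheit reading. The Rankine reading is R = 1·F + 459.67.
Require R = 1.5·F: 1·F + 459.67 = 1.5·F.
(-0.5)·F = -459.67  ⇒  F = 919.3.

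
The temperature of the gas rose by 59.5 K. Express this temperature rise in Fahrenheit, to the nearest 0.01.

An interval of 1 K corresponds to 1.8°F.
59.5 × 1.8 = 107.10.

107.10°F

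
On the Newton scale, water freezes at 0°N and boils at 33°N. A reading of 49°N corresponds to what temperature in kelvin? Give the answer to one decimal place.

Linear interpolation between the fixed points: C = (49 - 0) × 100 / (33 - 0) = 148.4848°C.
Then 148.4848 + 273.15 = 421.6 K.

421.6 K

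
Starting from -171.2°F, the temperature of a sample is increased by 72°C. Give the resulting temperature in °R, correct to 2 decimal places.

Initial temperature in Celsius: (-171.2 - 32) × 5/9 = -112.8889°C.
Final Celsius temperature: -112.8889 + 72.0000 = -40.8889°C.
In Rankine: -40.8889 × 1.8 + 491.67 = 418.07°R.

418.07°R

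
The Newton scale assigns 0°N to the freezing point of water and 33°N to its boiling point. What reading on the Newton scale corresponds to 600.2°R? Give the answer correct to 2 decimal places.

First in Celsius: (600.2 - 491.67) × 5/9 = 60.2944°C.
Linearly onto the Newton scale: 0 + (60.2944 / 100) × (33 - 0) = 19.90°N.

19.90°N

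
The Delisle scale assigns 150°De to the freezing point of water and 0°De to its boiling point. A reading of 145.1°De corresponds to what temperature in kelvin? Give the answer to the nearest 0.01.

Linear interpolation between the fixed points: C = (145.1 - 150) × 100 / (0 - 150) = 3.2667°C.
Then 3.2667 + 273.15 = 276.42 K.

276.42 K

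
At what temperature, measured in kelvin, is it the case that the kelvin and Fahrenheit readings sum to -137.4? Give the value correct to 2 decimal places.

Let K be the kelvin reading. The Fahrenheit reading is F = 1.8·K - 459.67.
Require K + F = -137.4: (2.8)·K - 459.67 = -137.4.
K = (-137.4 + 459.67) / (2.8) = 115.10.

115.10 K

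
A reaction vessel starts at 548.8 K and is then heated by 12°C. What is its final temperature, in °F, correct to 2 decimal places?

Initial temperature in Celsius: 548.8 - 273.15 = 275.6500°C.
Final Celsius temperature: 275.6500 + 12.0000 = 287.6500°C.
In Fahrenheit: 287.6500 × 1.8 + 32 = 549.77°F.

549.77°F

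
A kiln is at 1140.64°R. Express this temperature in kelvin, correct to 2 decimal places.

In Celsius: (1140.64 - 491.67) × 5/9 = 360.5389°C.
In kelvin: 360.5389 + 273.15 = 633.69 K.

633.69 K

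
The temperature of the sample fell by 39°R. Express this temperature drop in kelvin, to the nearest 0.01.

An interval of 1°R corresponds to 5/9 K.
39 × 5/9 = 21.67.

21.67 K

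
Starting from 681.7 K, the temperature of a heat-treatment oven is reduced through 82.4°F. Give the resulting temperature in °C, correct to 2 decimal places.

362.77°C

Initial temperature in Celsius: 681.7 - 273.15 = 408.5500°C.
The 82.4°F change is an interval, so only the factor 5/9 applies: -82.4 × 5/9 = -45.7778°C.
Final Celsius temperature: 408.5500 - 45.7778 = 362.7722°C.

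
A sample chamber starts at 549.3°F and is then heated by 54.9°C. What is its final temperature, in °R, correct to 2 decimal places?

1107.79°R

Initial temperature in Celsius: (549.3 - 32) × 5/9 = 287.3889°C.
Final Celsius temperature: 287.3889 + 54.9000 = 342.2889°C.
In Rankine: 342.2889 × 1.8 + 491.67 = 1107.79°R.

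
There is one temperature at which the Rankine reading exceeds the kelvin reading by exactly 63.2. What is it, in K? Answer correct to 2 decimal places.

79.00 K

Let K be the kelvin reading. The Rankine reading is R = 1.8·K.
Require R - K = 63.2: (0.8)·K = 63.2.
K = (63.2) / (0.8) = 79.00.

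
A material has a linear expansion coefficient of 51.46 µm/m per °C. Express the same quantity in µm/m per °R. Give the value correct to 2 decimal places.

28.59 µm/m per °R

Since only a temperature interval is involved, the additive offset between the scales drops out.
A change of 1°R is a change of 5/9°C, so per °R the value is 51.46 × 5/9 = 28.59.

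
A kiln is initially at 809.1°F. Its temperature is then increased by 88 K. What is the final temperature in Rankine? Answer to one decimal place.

Initial temperature in Celsius: (809.1 - 32) × 5/9 = 431.7222°C.
The 88 K change is an interval; Kelvin and Celsius degrees are the same size, so ΔC = +88°C.
Final Celsius temperature: 431.7222 + 88.0000 = 519.7222°C.
In Rankine: 519.7222 × 1.8 + 491.67 = 1427.2°R.

1427.2°R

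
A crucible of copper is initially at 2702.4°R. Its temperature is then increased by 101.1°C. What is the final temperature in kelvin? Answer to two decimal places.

Initial temperature in Celsius: (2702.4 - 491.67) × 5/9 = 1228.1833°C.
Final Celsius temperature: 1228.1833 + 101.1000 = 1329.2833°C.
In kelvin: 1329.2833 + 273.15 = 1602.43 K.

1602.43 K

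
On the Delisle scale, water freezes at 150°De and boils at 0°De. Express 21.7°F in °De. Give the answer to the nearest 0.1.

First in Celsius: (21.7 - 32) × 5/9 = -5.7222°C.
Linearly onto the Delisle scale: 150 + (-5.7222 / 100) × (0 - 150) = 158.6°De.

158.6°De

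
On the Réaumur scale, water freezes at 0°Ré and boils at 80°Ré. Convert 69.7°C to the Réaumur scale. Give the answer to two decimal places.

55.76°Ré

Linearly onto the Réaumur scale: 0 + (69.7000 / 100) × (80 - 0) = 55.76°Ré.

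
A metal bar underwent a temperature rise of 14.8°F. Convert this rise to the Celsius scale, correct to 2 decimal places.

8.22°C

For a temperature interval the offset drops out; only the factor 5/9 applies.
14.8 × 5/9 = 8.22.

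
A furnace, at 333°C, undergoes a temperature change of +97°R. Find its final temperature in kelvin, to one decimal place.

The 97°R change is an interval, so only the factor 5/9 applies: +97 × 5/9 = +53.8889°C.
Final Celsius temperature: 333.0000 + 53.8889 = 386.8889°C.
In kelvin: 386.8889 + 273.15 = 660.0 K.

660.0 K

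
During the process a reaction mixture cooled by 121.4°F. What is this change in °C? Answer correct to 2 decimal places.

Only the scale ratio 5/9 matters for a change in temperature.
121.4 × 5/9 = 67.44.

67.44°C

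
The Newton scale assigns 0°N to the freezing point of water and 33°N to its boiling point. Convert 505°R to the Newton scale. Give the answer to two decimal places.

2.44°N

First in Celsius: (505 - 491.67) × 5/9 = 7.4056°C.
Linearly onto the Newton scale: 0 + (7.4056 / 100) × (33 - 0) = 2.44°N.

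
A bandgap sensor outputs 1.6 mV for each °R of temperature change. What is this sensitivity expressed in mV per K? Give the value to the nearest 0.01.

2.88 mV per K

Since only a temperature interval is involved, the additive offset between the scales drops out.
A change of 1 K is a change of 1.8°R, so per K the value is 1.6 × 1.8 = 2.88.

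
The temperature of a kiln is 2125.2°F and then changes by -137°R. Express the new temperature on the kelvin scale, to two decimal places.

Initial temperature in Celsius: (2125.2 - 32) × 5/9 = 1162.8889°C.
The 137°R change is an interval, so only the factor 5/9 applies: -137 × 5/9 = -76.1111°C.
Final Celsius temperature: 1162.8889 - 76.1111 = 1086.7778°C.
In kelvin: 1086.7778 + 273.15 = 1359.93 K.

1359.93 K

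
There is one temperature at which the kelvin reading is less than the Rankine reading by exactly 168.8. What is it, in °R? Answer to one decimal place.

Let R be the Rankine reading. The kelvin reading is K = 5/9·R.
Require K - R = -168.8: (-4/9)·R = -168.8.
R = (-168.8) / (-4/9) = 379.8.

379.8°R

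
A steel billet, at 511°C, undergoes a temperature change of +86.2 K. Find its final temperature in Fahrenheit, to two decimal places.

1106.96°F

The 86.2 K change is an interval; Kelvin and Celsius degrees are the same size, so ΔC = +86.2°C.
Final Celsius temperature: 511.0000 + 86.2000 = 597.2000°C.
In Fahrenheit: 597.2000 × 1.8 + 32 = 1106.96°F.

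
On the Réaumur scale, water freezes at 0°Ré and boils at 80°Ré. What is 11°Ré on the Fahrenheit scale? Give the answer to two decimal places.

56.75°F

Linear interpolation between the fixed points: C = (11 - 0) × 100 / (80 - 0) = 13.7500°C.
Then 13.7500 × 1.8 + 32 = 56.75°F.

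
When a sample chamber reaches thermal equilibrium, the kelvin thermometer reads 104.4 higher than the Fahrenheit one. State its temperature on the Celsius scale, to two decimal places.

Let x be the Fahrenheit reading; then the kelvin reading is 5/9·x + 255.372.
(5/9·x + 255.372) - x = 104.4  ⇒  (-4/9)·x = -150.972  ⇒  x = 339.6875°F.
In Celsius: (339.6875 - 32) × 5/9 = 170.94°C.

170.94°C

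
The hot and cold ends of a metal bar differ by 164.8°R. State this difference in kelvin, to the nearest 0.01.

For a temperature interval the offset drops out; only the factor 5/9 applies.
164.8 × 5/9 = 91.56.

91.56 K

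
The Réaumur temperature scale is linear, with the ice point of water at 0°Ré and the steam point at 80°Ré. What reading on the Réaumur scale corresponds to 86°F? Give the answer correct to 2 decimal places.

First in Celsius: (86 - 32) × 5/9 = 30.0000°C.
Linearly onto the Réaumur scale: 0 + (30.0000 / 100) × (80 - 0) = 24.00°Ré.

24.00°Ré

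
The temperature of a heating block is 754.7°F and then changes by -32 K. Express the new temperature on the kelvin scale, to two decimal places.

642.65 K

Initial temperature in Celsius: (754.7 - 32) × 5/9 = 401.5000°C.
The 32 K change is an interval; Kelvin and Celsius degrees are the same size, so ΔC = -32°C.
Final Celsius temperature: 401.5000 - 32.0000 = 369.5000°C.
In kelvin: 369.5000 + 273.15 = 642.65 K.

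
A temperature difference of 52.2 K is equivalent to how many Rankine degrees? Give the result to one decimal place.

An interval of 1 K corresponds to 1.8°R.
52.2 × 1.8 = 94.0.

94.0°R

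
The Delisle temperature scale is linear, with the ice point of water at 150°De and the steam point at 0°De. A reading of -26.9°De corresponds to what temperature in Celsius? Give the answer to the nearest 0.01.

Linear interpolation between the fixed points: C = (-26.9 - 150) × 100 / (0 - 150) = 117.9333°C.

117.93°C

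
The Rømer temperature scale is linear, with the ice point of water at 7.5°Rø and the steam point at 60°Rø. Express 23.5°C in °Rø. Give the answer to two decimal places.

Linearly onto the Rømer scale: 7.5 + (23.5000 / 100) × (60 - 7.5) = 19.84°Rø.

19.84°Rø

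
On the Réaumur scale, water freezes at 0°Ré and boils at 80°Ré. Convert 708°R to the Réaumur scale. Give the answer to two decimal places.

First in Celsius: (708 - 491.67) × 5/9 = 120.1833°C.
Linearly onto the Réaumur scale: 0 + (120.1833 / 100) × (80 - 0) = 96.15°Ré.

96.15°Ré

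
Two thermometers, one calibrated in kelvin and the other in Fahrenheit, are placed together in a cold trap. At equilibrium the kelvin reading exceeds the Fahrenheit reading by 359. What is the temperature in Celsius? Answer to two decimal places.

Let x be the kelvin reading; then the Fahrenheit reading is 1.8·x - 459.67.
(1.8·x - 459.67) - x = -359  ⇒  (0.8)·x = 100.67  ⇒  x = 125.8375 K.
In Celsius: 125.8375 - 273.15 = -147.31°C.

-147.31°C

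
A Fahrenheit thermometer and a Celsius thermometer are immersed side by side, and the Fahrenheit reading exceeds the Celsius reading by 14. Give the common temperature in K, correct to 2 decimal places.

Let x be the Fahrenheit reading; then the Celsius reading is 5/9·x - 17.7778.
(5/9·x - 17.7778) - x = -14  ⇒  (-4/9)·x = 34/9  ⇒  x = -8.5000°F.
In Celsius: (-8.5 - 32) × 5/9 = -22.5000°C.
In kelvin: -22.5000 + 273.15 = 250.65 K.

250.65 K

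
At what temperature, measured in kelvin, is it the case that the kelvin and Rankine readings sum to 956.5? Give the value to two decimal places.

Let K be the kelvin reading. The Rankine reading is R = 1.8·K.
Require K + R = 956.5: (2.8)·K = 956.5.
K = (956.5) / (2.8) = 341.61.

341.61 K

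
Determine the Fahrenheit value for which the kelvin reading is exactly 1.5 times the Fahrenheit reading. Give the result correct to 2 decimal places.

270.39°F

Let F be the Fahrenheit reading. The kelvin reading is K = 5/9·F + 255.372.
Require K = 1.5·F: 5/9·F + 255.372 = 1.5·F.
(-17/18)·F = -255.372  ⇒  F = 270.39.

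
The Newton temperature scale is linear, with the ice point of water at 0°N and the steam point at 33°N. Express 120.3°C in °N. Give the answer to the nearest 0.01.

Linearly onto the Newton scale: 0 + (120.3000 / 100) × (33 - 0) = 39.70°N.

39.70°N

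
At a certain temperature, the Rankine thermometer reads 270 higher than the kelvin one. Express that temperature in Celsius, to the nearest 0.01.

64.35°C

Let x be the kelvin reading; then the Rankine reading is 1.8·x.
(1.8·x) - x = 270  ⇒  (0.8)·x = 270  ⇒  x = 337.5000 K.
In Celsius: 337.5 - 273.15 = 64.35°C.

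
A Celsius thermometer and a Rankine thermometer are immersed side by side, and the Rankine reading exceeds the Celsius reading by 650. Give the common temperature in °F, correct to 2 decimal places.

Let x be the Celsius reading; then the Rankine reading is 1.8·x + 491.67.
(1.8·x + 491.67) - x = 650  ⇒  (0.8)·x = 158.33  ⇒  x = 197.9125°C.
In Fahrenheit: 197.9125 × 1.8 + 32 = 388.24°F.

388.24°F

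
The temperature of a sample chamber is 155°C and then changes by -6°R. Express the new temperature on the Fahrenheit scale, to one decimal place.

The 6°R change is an interval, so only the factor 5/9 applies: -6 × 5/9 = -3.3333°C.
Final Celsius temperature: 155.0000 - 3.3333 = 151.6667°C.
In Fahrenheit: 151.6667 × 1.8 + 32 = 305.0°F.

305.0°F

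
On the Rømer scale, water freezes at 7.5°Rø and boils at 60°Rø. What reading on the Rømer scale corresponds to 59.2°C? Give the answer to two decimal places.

Linearly onto the Rømer scale: 7.5 + (59.2000 / 100) × (60 - 7.5) = 38.58°Rø.

38.58°Rø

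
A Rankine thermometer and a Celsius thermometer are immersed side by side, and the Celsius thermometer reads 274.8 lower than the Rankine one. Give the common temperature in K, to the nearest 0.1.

2.1 K

Let x be the Rankine reading; then the Celsius reading is 5/9·x - 273.15.
(5/9·x - 273.15) - x = -274.8  ⇒  (-4/9)·x = -1.65  ⇒  x = 3.7125°R.
In Celsius: (3.7125 - 491.67) × 5/9 = -271.0875°C.
In kelvin: -271.0875 + 273.15 = 2.1 K.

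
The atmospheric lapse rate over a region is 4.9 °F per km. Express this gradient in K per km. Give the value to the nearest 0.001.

The quantity depends on a temperature interval, so only the ratio of degree sizes applies; the offset between the scales is irrelevant.
A change of 1°F is a change of 5/9 K, so 4.9 × 5/9 = 2.722.

2.722 K/km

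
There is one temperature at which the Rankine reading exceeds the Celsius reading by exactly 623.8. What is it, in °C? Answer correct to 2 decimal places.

165.16°C

Let C be the Celsius reading. The Rankine reading is R = 1.8·C + 491.67.
Require R - C = 623.8: (0.8)·C + 491.67 = 623.8.
C = (623.8 - 491.67) / (0.8) = 165.16.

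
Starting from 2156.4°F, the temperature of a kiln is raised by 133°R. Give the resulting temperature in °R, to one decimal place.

2749.1°R

Initial temperature in Celsius: (2156.4 - 32) × 5/9 = 1180.2222°C.
The 133°R change is an interval, so only the factor 5/9 applies: +133 × 5/9 = +73.8889°C.
Final Celsius temperature: 1180.2222 + 73.8889 = 1254.1111°C.
In Rankine: 1254.1111 × 1.8 + 491.67 = 2749.1°R.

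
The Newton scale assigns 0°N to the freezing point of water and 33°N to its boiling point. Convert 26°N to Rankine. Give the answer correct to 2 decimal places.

633.49°R

Linear interpolation between the fixed points: C = (26 - 0) × 100 / (33 - 0) = 78.7879°C.
Then 78.7879 × 1.8 + 491.67 = 633.49°R.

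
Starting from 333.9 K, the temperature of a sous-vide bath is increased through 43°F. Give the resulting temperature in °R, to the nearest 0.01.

644.02°R

Initial temperature in Celsius: 333.9 - 273.15 = 60.7500°C.
The 43°F change is an interval, so only the factor 5/9 applies: +43 × 5/9 = +23.8889°C.
Final Celsius temperature: 60.7500 + 23.8889 = 84.6389°C.
In Rankine: 84.6389 × 1.8 + 491.67 = 644.02°R.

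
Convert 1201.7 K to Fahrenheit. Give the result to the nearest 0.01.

1703.39°F

In Celsius: 1201.7 - 273.15 = 928.5500°C.
In Fahrenheit: 928.5500 × 1.8 + 32 = 1703.39°F.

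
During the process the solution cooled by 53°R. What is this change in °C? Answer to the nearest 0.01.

29.44°C

For a temperature interval the offset drops out; only the factor 5/9 applies.
53 × 5/9 = 29.44.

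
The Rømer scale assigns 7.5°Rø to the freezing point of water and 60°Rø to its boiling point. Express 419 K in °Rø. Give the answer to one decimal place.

First in Celsius: 419 - 273.15 = 145.8500°C.
Linearly onto the Rømer scale: 7.5 + (145.8500 / 100) × (60 - 7.5) = 84.1°Rø.

84.1°Rø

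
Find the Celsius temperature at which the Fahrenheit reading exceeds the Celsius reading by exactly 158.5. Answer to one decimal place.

158.1°C

Let C be the Celsius reading. The Fahrenheit reading is F = 1.8·C + 32.
Require F - C = 158.5: (0.8)·C + 32 = 158.5.
C = (158.5 - 32) / (0.8) = 158.1.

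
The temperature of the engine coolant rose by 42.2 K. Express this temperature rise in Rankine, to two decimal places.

75.96°R

For a temperature interval the offset drops out; only the factor 1.8 applies.
42.2 × 1.8 = 75.96.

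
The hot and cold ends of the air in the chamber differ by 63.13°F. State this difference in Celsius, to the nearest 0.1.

35.1°C

An interval of 1°F corresponds to 5/9°C.
63.13 × 5/9 = 35.1.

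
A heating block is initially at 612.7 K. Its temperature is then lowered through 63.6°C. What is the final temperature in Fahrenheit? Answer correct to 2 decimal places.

528.71°F

Initial temperature in Celsius: 612.7 - 273.15 = 339.5500°C.
Final Celsius temperature: 339.5500 - 63.6000 = 275.9500°C.
In Fahrenheit: 275.9500 × 1.8 + 32 = 528.71°F.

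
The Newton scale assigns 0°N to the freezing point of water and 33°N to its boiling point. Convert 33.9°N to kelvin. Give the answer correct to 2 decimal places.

Linear interpolation between the fixed points: C = (33.9 - 0) × 100 / (33 - 0) = 102.7273°C.
Then 102.7273 + 273.15 = 375.88 K.

375.88 K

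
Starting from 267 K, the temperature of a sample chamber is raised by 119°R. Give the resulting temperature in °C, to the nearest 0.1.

60.0°C

Initial temperature in Celsius: 267 - 273.15 = -6.1500°C.
The 119°R change is an interval, so only the factor 5/9 applies: +119 × 5/9 = +66.1111°C.
Final Celsius temperature: -6.1500 + 66.1111 = 59.9611°C.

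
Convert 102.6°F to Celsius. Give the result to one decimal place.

In Celsius: (102.6 - 32) × 5/9 = 39.2222°C.

39.2°C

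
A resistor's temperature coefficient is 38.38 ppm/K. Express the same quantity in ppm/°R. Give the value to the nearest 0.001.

The quantity depends on a temperature interval, so only the ratio of degree sizes applies; the offset between the scales is irrelevant.
A change of 1°R is a change of 5/9 K, so per °R the value is 38.38 × 5/9 = 21.322.

21.322 ppm/°R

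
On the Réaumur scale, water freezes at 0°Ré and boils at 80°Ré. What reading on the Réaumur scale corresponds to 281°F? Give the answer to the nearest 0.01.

110.67°Ré

First in Celsius: (281 - 32) × 5/9 = 138.3333°C.
Linearly onto the Réaumur scale: 0 + (138.3333 / 100) × (80 - 0) = 110.67°Ré.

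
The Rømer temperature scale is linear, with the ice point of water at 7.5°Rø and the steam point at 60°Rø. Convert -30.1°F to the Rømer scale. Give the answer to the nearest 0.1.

-10.6°Rø

First in Celsius: (-30.1 - 32) × 5/9 = -34.5000°C.
Linearly onto the Rømer scale: 7.5 + (-34.5000 / 100) × (60 - 7.5) = -10.6°Rø.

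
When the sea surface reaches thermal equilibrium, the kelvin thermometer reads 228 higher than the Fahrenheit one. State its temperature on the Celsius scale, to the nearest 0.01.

Let x be the Fahrenheit reading; then the kelvin reading is 5/9·x + 255.372.
(5/9·x + 255.372) - x = 228  ⇒  (-4/9)·x = -27.3722  ⇒  x = 61.5875°F.
In Celsius: (61.5875 - 32) × 5/9 = 16.44°C.

16.44°C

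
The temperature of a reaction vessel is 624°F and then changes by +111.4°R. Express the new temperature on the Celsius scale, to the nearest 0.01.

Initial temperature in Celsius: (624 - 32) × 5/9 = 328.8889°C.
The 111.4°R change is an interval, so only the factor 5/9 applies: +111.4 × 5/9 = +61.8889°C.
Final Celsius temperature: 328.8889 + 61.8889 = 390.7778°C.

390.78°C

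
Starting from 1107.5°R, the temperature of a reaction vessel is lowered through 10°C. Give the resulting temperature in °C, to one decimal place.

Initial temperature in Celsius: (1107.5 - 491.67) × 5/9 = 342.1278°C.
Final Celsius temperature: 342.1278 - 10.0000 = 332.1278°C.

332.1°C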